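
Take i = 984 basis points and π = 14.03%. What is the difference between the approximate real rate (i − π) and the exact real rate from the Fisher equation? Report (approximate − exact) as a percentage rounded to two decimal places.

Approximate: r ≈ 9.840% − 14.030% = -4.1900%
Exact: (1 + 0.0984)/(1 + 0.1403) − 1 = -3.6745%
Error = -4.1900% − (-3.6745%) = -0.5155% → -0.52%.

-0.52%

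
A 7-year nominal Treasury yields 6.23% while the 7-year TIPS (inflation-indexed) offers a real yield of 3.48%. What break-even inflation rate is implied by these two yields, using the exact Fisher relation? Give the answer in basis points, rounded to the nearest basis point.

266 basis points

(1 + π) = (1 + i)/(1 + r) = 1.06230 / 1.03480 = 1.026575
Break-even inflation = 1.026575 − 1 → 266 basis points.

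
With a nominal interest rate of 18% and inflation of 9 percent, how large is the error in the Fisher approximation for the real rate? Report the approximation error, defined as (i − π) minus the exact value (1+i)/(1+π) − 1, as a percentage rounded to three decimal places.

0.743%

Approximate: r ≈ 18.000% − 9.000% = 9.0000%
Exact: (1 + 0.1800)/(1 + 0.0900) − 1 = 8.2569%
Error = 9.0000% − 8.2569% = 0.7431% → 0.743%.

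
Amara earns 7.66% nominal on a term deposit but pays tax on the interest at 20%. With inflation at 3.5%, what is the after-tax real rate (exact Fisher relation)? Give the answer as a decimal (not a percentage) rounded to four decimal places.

After-tax nominal return = 7.66% × (1 − 0.2) = 6.1280%.
1 + r = 1.06128 / 1.03500 = 1.025391
After-tax real rate = 1.025391 − 1 → 0.0254.

0.0254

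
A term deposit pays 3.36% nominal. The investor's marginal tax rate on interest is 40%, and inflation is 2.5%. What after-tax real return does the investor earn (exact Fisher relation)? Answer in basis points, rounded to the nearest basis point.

After-tax nominal return = 3.36% × (1 − 0.4) = 2.0160%.
1 + r = 1.02016 / 1.02500 = 0.995278
After-tax real rate = 0.995278 − 1 → -47 basis points.

-47 basis points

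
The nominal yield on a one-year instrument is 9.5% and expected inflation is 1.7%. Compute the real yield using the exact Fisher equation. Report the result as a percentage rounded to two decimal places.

7.67%

By the Fisher equation, 1 + r = (1 + i)/(1 + π).
1 + r = 1.09500 / 1.01700 = 1.076696
r = 1.076696 − 1 = 7.6696%, i.e. 7.67%.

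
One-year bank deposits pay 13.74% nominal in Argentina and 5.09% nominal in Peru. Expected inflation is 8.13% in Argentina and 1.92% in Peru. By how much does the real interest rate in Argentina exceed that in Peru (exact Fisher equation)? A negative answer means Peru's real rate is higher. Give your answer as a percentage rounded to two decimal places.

2.08%

Argentina: (1 + 0.1374)/(1 + 0.0813) − 1 = 5.1882%
Peru: (1 + 0.0509)/(1 + 0.0192) − 1 = 3.1103%
Differential = 5.1882% − 3.1103% = 2.0779% → 2.08%.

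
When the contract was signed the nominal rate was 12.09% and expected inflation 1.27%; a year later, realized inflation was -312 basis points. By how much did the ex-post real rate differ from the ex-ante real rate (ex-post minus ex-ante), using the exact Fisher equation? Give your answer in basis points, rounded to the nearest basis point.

Ex-ante: (1 + 0.1209)/(1 + 0.0127) − 1 = 10.6843%
Ex-post: (1 + 0.1209)/(1 − 0.0312) − 1 = 15.6998%
Difference (ex-post − ex-ante) = 5.0155% → 502 basis points.

502 basis points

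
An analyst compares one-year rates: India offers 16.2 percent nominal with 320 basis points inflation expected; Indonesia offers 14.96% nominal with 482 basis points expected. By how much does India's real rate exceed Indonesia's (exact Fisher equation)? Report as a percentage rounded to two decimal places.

2.92%

India: (1 + 0.1620)/(1 + 0.0320) − 1 = 12.5969%
Indonesia: (1 + 0.1496)/(1 + 0.0482) − 1 = 9.6737%
Differential = 12.5969% − 9.6737% = 2.9232% → 2.92%.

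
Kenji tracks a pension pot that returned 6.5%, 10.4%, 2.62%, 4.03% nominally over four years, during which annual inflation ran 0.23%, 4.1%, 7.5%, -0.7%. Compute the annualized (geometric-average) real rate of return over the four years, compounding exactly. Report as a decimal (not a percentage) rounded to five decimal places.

Nominal growth factor = 1.0650 × 1.1040 × 1.0262 × 1.0403 = 1.25518948
Price-level growth factor = 1.0023 × 1.0410 × 1.0750 × 0.9930 = 1.11379733
Real growth factor = 1.25518948 / 1.11379733 = 1.12694603
Annualized real rate = 1.12694603^(1/4) − 1 = 3.0329% → 0.03033.

0.03033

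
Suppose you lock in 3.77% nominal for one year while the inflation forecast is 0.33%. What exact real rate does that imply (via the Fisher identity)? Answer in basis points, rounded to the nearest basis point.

343 basis points

1 + r = 1.03770 / 1.00330 = 1.034287
r = 1.034287 − 1 = 3.4287%, i.e. 343 basis points.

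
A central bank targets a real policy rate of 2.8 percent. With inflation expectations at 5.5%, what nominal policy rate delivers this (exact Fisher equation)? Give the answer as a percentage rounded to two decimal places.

(1 + i) = (1 + r)(1 + π) = 1.02800 × 1.05500 = 1.08454
i = 1.08454 − 1, so the required nominal rate is 8.45%.

8.45%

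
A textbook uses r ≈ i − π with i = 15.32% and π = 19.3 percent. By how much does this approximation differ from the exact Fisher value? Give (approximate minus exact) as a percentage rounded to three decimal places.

Approximate: r ≈ 15.320% − 19.300% = -3.9800%
Exact: (1 + 0.1532)/(1 + 0.1930) − 1 = -3.3361%
Error = -3.9800% − (-3.3361%) = -0.6439% → -0.644%.

-0.644%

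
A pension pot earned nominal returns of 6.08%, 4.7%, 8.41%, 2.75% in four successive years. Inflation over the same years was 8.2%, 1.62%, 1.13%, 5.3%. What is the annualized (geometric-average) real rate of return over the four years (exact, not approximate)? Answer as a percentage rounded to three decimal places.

1.386%

Nominal growth factor = 1.0608 × 1.0470 × 1.0841 × 1.0275 = 1.23717566
Price-level growth factor = 1.0820 × 1.0162 × 1.0113 × 1.0530 = 1.17088658
Real growth factor = 1.23717566 / 1.17088658 = 1.05661443
Annualized real rate = 1.05661443^(1/4) − 1 = 1.3863% → 1.386%.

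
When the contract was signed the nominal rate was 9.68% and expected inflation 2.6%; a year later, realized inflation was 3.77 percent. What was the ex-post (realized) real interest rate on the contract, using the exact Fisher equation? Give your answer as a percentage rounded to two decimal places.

5.70%

Ex-post: (1 + 0.0968)/(1 + 0.0377) − 1 = 5.6953%
So the realized real rate is 5.70%.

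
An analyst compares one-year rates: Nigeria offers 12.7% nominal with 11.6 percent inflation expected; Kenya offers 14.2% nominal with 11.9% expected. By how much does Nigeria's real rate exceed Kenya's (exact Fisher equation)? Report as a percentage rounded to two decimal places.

Nigeria: (1 + 0.1270)/(1 + 0.1160) − 1 = 0.9857%
Kenya: (1 + 0.1420)/(1 + 0.1190) − 1 = 2.0554%
Differential = 0.9857% − 2.0554% = -1.0697% → -1.07%.

-1.07%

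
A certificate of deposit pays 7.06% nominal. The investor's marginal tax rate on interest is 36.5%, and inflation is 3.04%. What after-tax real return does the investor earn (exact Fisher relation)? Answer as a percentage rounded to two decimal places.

After-tax nominal return = 7.06% × (1 − 0.365) = 4.4831%.
1 + r = 1.044831 / 1.03040 = 1.014005
After-tax real rate = 1.014005 − 1 → 1.40%.

1.40%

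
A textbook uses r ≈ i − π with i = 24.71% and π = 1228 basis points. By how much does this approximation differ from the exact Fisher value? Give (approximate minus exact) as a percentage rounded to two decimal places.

Approximate: r ≈ 24.710% − 12.280% = 12.4300%
Exact: (1 + 0.2471)/(1 + 0.1228) − 1 = 11.0705%
Error = 12.4300% − 11.0705% = 1.3595% → 1.36%.

1.36%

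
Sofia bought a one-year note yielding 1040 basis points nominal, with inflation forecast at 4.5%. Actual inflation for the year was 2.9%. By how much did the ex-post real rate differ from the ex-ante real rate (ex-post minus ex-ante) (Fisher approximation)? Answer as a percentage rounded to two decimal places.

1.60%

Ex-ante: 10.4% − 4.5% = 5.900%
Ex-post: 10.4% − 2.9% = 7.500%
Difference (ex-post − ex-ante) = 1.6000% → 1.60%.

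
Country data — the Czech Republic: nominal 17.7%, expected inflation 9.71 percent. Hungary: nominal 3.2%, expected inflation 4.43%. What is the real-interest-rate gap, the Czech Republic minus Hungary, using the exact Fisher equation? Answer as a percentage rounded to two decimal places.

8.46%

The Czech Republic: (1 + 0.1770)/(1 + 0.0971) − 1 = 7.2828%
Hungary: (1 + 0.0320)/(1 + 0.0443) − 1 = -1.1778%
Differential = 7.2828% − (-1.1778%) = 8.4607% → 8.46%.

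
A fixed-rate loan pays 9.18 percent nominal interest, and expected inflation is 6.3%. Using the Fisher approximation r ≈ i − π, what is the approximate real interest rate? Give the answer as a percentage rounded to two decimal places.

2.88%

r ≈ i − π = 9.18% − 6.3% = 2.88%.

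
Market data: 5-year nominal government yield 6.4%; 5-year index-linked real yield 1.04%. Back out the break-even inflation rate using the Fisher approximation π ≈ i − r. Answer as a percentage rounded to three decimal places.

5.360%

π ≈ i − r = 6.4% − 1.04% → 5.360%.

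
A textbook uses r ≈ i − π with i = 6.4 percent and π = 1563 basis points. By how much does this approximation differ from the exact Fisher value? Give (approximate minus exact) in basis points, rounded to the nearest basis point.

-125 basis points

Approximate: r ≈ 6.400% − 15.630% = -9.2300%
Exact: (1 + 0.0640)/(1 + 0.1563) − 1 = -7.9824%
Error = -9.2300% − (-7.9824%) = -1.2476% → -125 basis points.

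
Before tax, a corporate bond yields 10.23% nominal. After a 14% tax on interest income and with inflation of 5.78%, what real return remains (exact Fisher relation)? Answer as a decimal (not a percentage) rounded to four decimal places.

0.0285

After-tax nominal return = 10.23% × (1 − 0.14) = 8.7978%.
1 + r = 1.087978 / 1.05780 = 1.028529
After-tax real rate = 1.028529 − 1 → 0.0285.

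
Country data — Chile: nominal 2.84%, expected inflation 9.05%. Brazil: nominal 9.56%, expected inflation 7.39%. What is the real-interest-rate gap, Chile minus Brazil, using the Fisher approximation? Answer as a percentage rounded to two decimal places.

Chile: 2.84% − 9.05% = -6.210%
Brazil: 9.56% − 7.39% = 2.170%
Differential = -8.380% → -8.38%.

-8.38%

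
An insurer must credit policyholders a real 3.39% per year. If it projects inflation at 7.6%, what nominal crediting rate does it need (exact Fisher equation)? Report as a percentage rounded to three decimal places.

(1 + i) = (1 + r)(1 + π) = 1.03390 × 1.07600 = 1.1124764
i = 1.1124764 − 1, so the required nominal rate is 11.248%.

11.248%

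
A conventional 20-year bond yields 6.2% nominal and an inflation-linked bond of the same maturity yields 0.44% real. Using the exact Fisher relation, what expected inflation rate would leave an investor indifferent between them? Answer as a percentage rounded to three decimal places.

(1 + π) = (1 + i)/(1 + r) = 1.06200 / 1.00440 = 1.057348
Break-even inflation = 1.057348 − 1 → 5.735%.

5.735%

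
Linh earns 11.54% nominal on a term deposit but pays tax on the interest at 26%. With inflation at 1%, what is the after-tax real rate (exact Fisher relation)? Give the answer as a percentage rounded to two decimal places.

7.46%

After-tax nominal return = 11.54% × (1 − 0.26) = 8.5396%.
1 + r = 1.085396 / 1.01000 = 1.0746495
After-tax real rate = 1.0746495 − 1 → 7.46%.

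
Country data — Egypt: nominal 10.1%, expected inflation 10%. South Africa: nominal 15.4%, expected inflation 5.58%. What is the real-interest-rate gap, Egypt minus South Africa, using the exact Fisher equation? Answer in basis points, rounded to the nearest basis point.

Egypt: (1 + 0.1010)/(1 + 0.1000) − 1 = 0.0909%
South Africa: (1 + 0.1540)/(1 + 0.0558) − 1 = 9.3010%
Differential = 0.0909% − 9.3010% = -9.2101% → -921 basis points.

-921 basis points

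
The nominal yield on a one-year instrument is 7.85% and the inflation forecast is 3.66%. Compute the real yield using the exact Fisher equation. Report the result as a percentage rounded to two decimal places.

By the Fisher relation, 1 + r = (1 + i)/(1 + π).
1 + r = 1.07850 / 1.03660 = 1.040421
r = 1.040421 − 1 = 4.0421%, i.e. 4.04%.

4.04%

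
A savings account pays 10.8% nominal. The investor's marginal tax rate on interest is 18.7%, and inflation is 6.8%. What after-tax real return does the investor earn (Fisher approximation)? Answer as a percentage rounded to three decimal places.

After-tax nominal return = 10.8% × (1 − 0.187) = 8.7804%.
r ≈ 8.7804% − 6.8% → 1.980%.

1.980%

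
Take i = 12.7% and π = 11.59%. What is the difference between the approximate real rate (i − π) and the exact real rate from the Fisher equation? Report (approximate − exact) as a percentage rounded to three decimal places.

Approximate: r ≈ 12.700% − 11.590% = 1.1100%
Exact: (1 + 0.1270)/(1 + 0.1159) − 1 = 0.9947%
Error = 1.1100% − 0.9947% = 0.1153% → 0.115%.

0.115%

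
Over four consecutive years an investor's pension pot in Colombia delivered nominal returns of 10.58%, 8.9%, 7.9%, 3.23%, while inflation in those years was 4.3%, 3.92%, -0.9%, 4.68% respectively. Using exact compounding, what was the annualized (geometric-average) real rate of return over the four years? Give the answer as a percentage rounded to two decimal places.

4.51%

Nominal growth factor = 1.1058 × 1.0890 × 1.0790 × 1.0323 = 1.34131826
Price-level growth factor = 1.0430 × 1.0392 × 0.9910 × 1.0468 = 1.12439994
Real growth factor = 1.34131826 / 1.12439994 = 1.19291918
Annualized real rate = 1.19291918^(1/4) − 1 = 4.5088% → 4.51%.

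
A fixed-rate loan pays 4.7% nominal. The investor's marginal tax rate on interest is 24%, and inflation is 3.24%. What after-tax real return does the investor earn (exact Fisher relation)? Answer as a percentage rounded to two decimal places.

0.32%

After-tax nominal return = 4.7% × (1 − 0.24) = 3.5720%.
1 + r = 1.03572 / 1.03240 = 1.003216
After-tax real rate = 1.003216 − 1 → 0.32%.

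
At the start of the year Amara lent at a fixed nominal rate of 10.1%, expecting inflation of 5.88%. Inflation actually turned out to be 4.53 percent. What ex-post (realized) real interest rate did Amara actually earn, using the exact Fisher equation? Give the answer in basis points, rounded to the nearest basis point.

Ex-post: (1 + 0.1010)/(1 + 0.0453) − 1 = 5.3286%
So the realized real rate is 533 basis points.

533 basis points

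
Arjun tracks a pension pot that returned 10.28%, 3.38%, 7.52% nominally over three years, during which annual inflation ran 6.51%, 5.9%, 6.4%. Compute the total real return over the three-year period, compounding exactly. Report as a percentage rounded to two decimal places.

Compound the nominal returns: 1.1028 × 1.0338 × 1.0752 = 1.225808.
Compound inflation: 1.0651 × 1.0590 × 1.0640 = 1.200129.
Deflate: 1.225808 / 1.200129 = 1.021397.
Total real return = 1.021397 − 1 → 2.14%.

2.14%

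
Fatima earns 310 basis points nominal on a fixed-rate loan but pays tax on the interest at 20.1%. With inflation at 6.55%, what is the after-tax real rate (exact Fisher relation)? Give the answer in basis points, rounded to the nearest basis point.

-382 basis points

After-tax nominal return = 3.1% × (1 − 0.201) = 2.4769%.
1 + r = 1.024769 / 1.06550 = 0.961773
After-tax real rate = 0.961773 − 1 → -382 basis points.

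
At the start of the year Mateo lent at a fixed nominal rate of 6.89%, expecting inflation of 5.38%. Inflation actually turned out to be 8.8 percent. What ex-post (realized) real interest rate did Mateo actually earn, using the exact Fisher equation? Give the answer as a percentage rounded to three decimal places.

-1.756%

Ex-post: (1 + 0.0689)/(1 + 0.0880) − 1 = -1.75551%
So the realized real rate is -1.756%.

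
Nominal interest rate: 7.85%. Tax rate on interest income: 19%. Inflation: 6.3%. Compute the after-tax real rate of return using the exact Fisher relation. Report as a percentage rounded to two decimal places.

0.06%

After-tax nominal return = 7.85% × (1 − 0.19) = 6.3585%.
1 + r = 1.063585 / 1.06300 = 1.0005503
After-tax real rate = 1.0005503 − 1 → 0.06%.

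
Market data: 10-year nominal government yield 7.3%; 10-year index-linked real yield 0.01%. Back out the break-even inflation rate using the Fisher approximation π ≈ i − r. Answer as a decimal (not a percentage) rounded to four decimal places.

0.0729

π ≈ i − r = 7.3% − 0.01% → 0.0729.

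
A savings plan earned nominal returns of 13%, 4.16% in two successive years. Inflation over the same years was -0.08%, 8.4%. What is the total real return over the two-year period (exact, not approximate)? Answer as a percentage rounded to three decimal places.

8.667%

Nominal growth factor = 1.1300 × 1.0416 = 1.177008
Price-level growth factor = 0.9992 × 1.0840 = 1.083133
Real growth factor = 1.177008 / 1.083133 = 1.086670
Total real return = 1.086670 − 1 → 8.667%.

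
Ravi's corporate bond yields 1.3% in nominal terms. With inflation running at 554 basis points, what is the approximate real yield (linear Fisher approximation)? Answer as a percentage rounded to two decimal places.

-4.24%

r ≈ i − π = 1.3% − 5.54% = -4.24%.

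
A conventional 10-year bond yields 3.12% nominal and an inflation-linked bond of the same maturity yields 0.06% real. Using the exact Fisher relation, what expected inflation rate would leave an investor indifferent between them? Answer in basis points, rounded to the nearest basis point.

306 basis points

(1 + π) = (1 + i)/(1 + r) = 1.03120 / 1.00060 = 1.030582
Break-even inflation = 1.030582 − 1 → 306 basis points.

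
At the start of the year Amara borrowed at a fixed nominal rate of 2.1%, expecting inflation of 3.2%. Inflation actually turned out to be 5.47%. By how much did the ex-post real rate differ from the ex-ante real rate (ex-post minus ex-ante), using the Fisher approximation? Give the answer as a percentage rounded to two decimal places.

Ex-ante: 2.1% − 3.2% = -1.100%
Ex-post: 2.1% − 5.47% = -3.370%
Difference (ex-post − ex-ante) = -2.2700% → -2.27%.

-2.27%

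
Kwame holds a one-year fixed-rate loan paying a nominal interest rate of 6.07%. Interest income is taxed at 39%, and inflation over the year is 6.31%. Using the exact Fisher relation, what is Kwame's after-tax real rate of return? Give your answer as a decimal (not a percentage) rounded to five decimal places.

-0.02453

After-tax nominal return = 6.07% × (1 − 0.39) = 3.7027%.
1 + r = 1.037027 / 1.06310 = 0.9754746
After-tax real rate = 0.9754746 − 1 → -0.02453.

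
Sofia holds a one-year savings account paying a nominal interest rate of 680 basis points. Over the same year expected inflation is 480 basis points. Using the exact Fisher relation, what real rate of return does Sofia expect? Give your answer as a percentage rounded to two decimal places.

1 + r = 1.06800 / 1.04800 = 1.019084
r = 1.019084 − 1 = 1.9084%, i.e. 1.91%.

1.91%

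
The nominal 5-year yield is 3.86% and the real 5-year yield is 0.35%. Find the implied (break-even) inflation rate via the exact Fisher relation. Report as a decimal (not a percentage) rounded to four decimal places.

(1 + π) = (1 + i)/(1 + r) = 1.03860 / 1.00350 = 1.034978
Break-even inflation = 1.034978 − 1 → 0.0350.

0.0350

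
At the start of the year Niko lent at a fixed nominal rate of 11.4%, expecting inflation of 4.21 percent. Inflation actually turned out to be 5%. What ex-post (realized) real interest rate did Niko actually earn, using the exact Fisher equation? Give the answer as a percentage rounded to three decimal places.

6.095%

Ex-post: (1 + 0.1140)/(1 + 0.0500) − 1 = 6.0952%
So the realized real rate is 6.095%.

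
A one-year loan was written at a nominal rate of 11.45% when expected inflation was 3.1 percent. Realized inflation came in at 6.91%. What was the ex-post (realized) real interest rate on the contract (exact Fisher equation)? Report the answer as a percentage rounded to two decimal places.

Ex-post: (1 + 0.1145)/(1 + 0.0691) − 1 = 4.2466%
So the realized real rate is 4.25%.

4.25%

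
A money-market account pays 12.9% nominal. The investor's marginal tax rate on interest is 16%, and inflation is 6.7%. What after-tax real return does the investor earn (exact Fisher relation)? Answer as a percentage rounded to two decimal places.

3.88%

After-tax nominal return = 12.9% × (1 − 0.16) = 10.8360%.
1 + r = 1.10836 / 1.06700 = 1.038763
After-tax real rate = 1.038763 − 1 → 3.88%.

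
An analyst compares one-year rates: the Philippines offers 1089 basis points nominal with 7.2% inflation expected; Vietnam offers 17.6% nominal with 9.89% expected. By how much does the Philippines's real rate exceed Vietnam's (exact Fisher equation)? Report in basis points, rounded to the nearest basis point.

The Philippines: (1 + 0.1089)/(1 + 0.0720) − 1 = 3.4422%
Vietnam: (1 + 0.1760)/(1 + 0.0989) − 1 = 7.0161%
Differential = 3.4422% − 7.0161% = -3.5739% → -357 basis points.

-357 basis points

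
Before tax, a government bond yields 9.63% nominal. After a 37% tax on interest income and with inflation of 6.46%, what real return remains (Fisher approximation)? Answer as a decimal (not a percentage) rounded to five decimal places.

After-tax nominal return = 9.63% × (1 − 0.37) = 6.0669%.
r ≈ 6.0669% − 6.46% → -0.00393.

-0.00393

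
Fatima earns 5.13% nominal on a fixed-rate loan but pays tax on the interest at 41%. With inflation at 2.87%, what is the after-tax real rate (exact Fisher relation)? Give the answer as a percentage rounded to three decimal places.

After-tax nominal return = 5.13% × (1 − 0.41) = 3.0267%.
1 + r = 1.030267 / 1.02870 = 1.001523
After-tax real rate = 1.001523 − 1 → 0.152%.

0.152%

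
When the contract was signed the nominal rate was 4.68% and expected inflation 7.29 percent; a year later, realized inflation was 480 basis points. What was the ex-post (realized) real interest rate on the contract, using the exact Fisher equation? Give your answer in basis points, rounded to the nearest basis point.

-11 basis points

Ex-post: (1 + 0.0468)/(1 + 0.0480) − 1 = -0.1145%
So the realized real rate is -11 basis points.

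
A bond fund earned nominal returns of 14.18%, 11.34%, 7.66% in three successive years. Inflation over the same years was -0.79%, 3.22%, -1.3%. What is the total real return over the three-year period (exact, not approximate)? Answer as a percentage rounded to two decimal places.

Nominal growth factor = 1.1418 × 1.1134 × 1.0766 = 1.368660
Price-level growth factor = 0.9921 × 1.0322 × 0.9870 = 1.010733
Real growth factor = 1.368660 / 1.010733 = 1.354126
Total real return = 1.354126 − 1 → 35.41%.

35.41%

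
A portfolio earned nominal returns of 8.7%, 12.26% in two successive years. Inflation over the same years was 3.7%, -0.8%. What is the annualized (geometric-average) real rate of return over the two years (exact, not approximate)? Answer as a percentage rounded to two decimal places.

Compound the nominal returns: 1.0870 × 1.1226 = 1.22026620.
Compound inflation: 1.0370 × 0.9920 = 1.02870400.
Deflate: 1.22026620 / 1.02870400 = 1.18621703.
Annualized real rate = 1.18621703^(1/2) − 1 = 8.9136% → 8.91%.

8.91%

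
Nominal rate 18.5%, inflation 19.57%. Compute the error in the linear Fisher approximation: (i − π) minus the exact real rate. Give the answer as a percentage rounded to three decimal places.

Approximate: r ≈ 18.500% − 19.570% = -1.0700%
Exact: (1 + 0.1850)/(1 + 0.1957) − 1 = -0.8949%
Error = -1.0700% − (-0.8949%) = -0.1751% → -0.175%.

-0.175%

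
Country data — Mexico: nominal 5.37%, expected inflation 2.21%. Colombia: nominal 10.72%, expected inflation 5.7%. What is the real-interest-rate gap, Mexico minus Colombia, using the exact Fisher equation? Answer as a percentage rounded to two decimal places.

Mexico: (1 + 0.0537)/(1 + 0.0221) − 1 = 3.0917%
Colombia: (1 + 0.1072)/(1 + 0.0570) − 1 = 4.7493%
Differential = 3.0917% − 4.7493% = -1.6576% → -1.66%.

-1.66%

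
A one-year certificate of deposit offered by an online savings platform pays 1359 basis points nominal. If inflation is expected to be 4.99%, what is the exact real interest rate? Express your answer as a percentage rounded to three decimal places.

8.191%

By the Fisher relation, 1 + r = (1 + i)/(1 + π).
1 + r = 1.13590 / 1.04990 = 1.081913
r = 1.081913 − 1 = 8.1913%, i.e. 8.191%.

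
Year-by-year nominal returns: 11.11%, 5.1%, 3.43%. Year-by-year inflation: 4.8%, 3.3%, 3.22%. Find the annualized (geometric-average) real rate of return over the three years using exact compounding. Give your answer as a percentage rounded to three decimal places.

Compound the nominal returns: 1.1111 × 1.0510 × 1.0343 = 1.20782048.
Compound inflation: 1.0480 × 1.0330 × 1.0322 = 1.11744320.
Deflate: 1.20782048 / 1.11744320 = 1.08087863.
Annualized real rate = 1.08087863^(1/3) − 1 = 2.6264% → 2.626%.

2.626%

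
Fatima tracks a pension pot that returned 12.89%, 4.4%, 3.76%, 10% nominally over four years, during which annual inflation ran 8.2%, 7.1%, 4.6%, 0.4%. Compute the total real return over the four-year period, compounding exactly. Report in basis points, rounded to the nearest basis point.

1053 basis points

Compound the nominal returns: 1.1289 × 1.0440 × 1.0376 × 1.1000 = 1.345174.
Compound inflation: 1.0820 × 1.0710 × 1.0460 × 1.0040 = 1.216976.
Deflate: 1.345174 / 1.216976 = 1.105342.
Total real return = 1.105342 − 1 → 1053 basis points.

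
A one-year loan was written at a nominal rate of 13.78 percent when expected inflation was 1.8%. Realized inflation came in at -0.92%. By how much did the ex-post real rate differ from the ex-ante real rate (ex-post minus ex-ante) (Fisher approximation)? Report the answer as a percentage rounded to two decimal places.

2.72%

Ex-ante: 13.78% − 1.8% = 11.980%
Ex-post: 13.78% − (-0.92%) = 14.700%
Difference (ex-post − ex-ante) = 2.7200% → 2.72%.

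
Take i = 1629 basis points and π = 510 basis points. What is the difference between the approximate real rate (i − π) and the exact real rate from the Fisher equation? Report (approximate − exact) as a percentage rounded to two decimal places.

Approximate: r ≈ 16.290% − 5.100% = 11.1900%
Exact: (1 + 0.1629)/(1 + 0.0510) − 1 = 10.6470%
Error = 11.1900% − 10.6470% = 0.5430% → 0.54%.

0.54%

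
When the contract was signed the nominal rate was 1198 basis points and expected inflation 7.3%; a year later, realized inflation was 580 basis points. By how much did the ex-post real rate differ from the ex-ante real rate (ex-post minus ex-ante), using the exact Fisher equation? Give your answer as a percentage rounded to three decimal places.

1.480%

Ex-ante: (1 + 0.1198)/(1 + 0.0730) − 1 = 4.3616%
Ex-post: (1 + 0.1198)/(1 + 0.0580) − 1 = 5.8412%
Difference (ex-post − ex-ante) = 1.4796% → 1.480%.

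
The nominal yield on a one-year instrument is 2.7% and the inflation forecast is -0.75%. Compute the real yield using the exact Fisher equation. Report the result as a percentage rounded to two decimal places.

By the Fisher identity, 1 + r = (1 + i)/(1 + π).
1 + r = 1.02700 / 0.99250 = 1.034761
r = 1.034761 − 1 = 3.4761%, i.e. 3.48%.

3.48%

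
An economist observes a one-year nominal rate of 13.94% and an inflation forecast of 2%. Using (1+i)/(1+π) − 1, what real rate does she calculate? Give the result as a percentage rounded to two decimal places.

By the Fisher equation, 1 + r = (1 + i)/(1 + π).
1 + r = 1.13940 / 1.02000 = 1.117059
r = 1.117059 − 1 = 11.7059%, i.e. 11.71%.

11.71%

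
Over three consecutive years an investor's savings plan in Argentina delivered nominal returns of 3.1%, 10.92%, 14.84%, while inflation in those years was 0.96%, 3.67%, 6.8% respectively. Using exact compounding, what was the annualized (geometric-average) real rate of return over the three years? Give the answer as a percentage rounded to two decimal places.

Compound the nominal returns: 1.0310 × 1.1092 × 1.1484 = 1.31329324.
Compound inflation: 1.0096 × 1.0367 × 1.0680 = 1.11782468.
Deflate: 1.31329324 / 1.11782468 = 1.17486514.
Annualized real rate = 1.17486514^(1/3) − 1 = 5.5187% → 5.52%.

5.52%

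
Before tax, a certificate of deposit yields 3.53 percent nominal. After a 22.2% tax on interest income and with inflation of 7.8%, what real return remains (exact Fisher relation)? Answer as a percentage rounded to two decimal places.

-4.69%

After-tax nominal return = 3.53% × (1 − 0.222) = 2.74634%.
1 + r = 1.0274634 / 1.07800 = 0.953120
After-tax real rate = 0.953120 − 1 → -4.69%.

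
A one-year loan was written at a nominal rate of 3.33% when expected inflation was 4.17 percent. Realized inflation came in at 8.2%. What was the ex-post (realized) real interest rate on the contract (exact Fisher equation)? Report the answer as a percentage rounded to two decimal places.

-4.50%

Ex-post: (1 + 0.0333)/(1 + 0.0820) − 1 = -4.5009%
So the realized real rate is -4.50%.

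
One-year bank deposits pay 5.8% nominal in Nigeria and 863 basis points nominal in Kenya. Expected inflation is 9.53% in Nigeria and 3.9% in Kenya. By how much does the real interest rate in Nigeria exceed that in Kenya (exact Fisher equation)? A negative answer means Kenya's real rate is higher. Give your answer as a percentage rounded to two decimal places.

Nigeria: (1 + 0.0580)/(1 + 0.0953) − 1 = -3.4055%
Kenya: (1 + 0.0863)/(1 + 0.0390) − 1 = 4.5525%
Differential = -3.4055% − 4.5525% = -7.9579% → -7.96%.

-7.96%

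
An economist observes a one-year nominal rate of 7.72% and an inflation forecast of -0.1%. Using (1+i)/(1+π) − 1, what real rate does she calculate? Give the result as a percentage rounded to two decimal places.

By the Fisher relation, 1 + r = (1 + i)/(1 + π).
1 + r = 1.07720 / 0.99900 = 1.078278
r = 1.078278 − 1 = 7.8278%, i.e. 7.83%.

7.83%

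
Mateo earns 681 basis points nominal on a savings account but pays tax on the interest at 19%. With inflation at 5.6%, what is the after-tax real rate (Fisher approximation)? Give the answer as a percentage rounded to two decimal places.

After-tax nominal return = 6.81% × (1 − 0.19) = 5.5161%.
r ≈ 5.5161% − 5.6% → -0.08%.

-0.08%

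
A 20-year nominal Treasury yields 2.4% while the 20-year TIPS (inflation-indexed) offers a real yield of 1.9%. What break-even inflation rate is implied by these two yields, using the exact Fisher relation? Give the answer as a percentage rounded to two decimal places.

0.49%

(1 + π) = (1 + i)/(1 + r) = 1.02400 / 1.01900 = 1.004907
Break-even inflation = 1.004907 − 1 → 0.49%.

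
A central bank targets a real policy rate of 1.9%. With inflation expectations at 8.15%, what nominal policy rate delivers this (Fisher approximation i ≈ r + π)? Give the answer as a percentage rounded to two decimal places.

10.05%

i ≈ r + π = 1.9% + 8.15% = 10.05%.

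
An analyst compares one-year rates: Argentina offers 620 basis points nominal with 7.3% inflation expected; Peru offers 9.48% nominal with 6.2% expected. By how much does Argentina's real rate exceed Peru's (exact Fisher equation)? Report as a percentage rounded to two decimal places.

Argentina: (1 + 0.0620)/(1 + 0.0730) − 1 = -1.0252%
Peru: (1 + 0.0948)/(1 + 0.0620) − 1 = 3.0885%
Differential = -1.0252% − 3.0885% = -4.1137% → -4.11%.

-4.11%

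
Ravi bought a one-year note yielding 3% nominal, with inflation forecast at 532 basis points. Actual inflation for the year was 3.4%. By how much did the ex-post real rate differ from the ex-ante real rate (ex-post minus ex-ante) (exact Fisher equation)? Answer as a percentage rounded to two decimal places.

Ex-ante: (1 + 0.0300)/(1 + 0.0532) − 1 = -2.2028%
Ex-post: (1 + 0.0300)/(1 + 0.0340) − 1 = -0.3868%
Difference (ex-post − ex-ante) = 1.8160% → 1.82%.

1.82%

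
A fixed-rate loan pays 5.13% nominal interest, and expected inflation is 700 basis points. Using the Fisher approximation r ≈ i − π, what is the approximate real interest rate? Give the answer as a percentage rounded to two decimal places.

r ≈ i − π = 5.13% − 7% = -1.87%.

-1.87%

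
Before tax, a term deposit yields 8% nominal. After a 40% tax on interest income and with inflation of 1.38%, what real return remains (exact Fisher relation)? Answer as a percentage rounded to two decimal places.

After-tax nominal return = 8% × (1 − 0.4) = 4.8000%.
1 + r = 1.04800 / 1.01380 = 1.033734
After-tax real rate = 1.033734 − 1 → 3.37%.

3.37%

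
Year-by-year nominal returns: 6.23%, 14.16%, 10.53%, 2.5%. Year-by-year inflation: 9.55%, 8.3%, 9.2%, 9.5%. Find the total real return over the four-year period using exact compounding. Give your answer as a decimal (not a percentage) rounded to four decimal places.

Nominal growth factor = 1.0623 × 1.1416 × 1.1053 × 1.0250 = 1.373932
Price-level growth factor = 1.0955 × 1.0830 × 1.0920 × 1.0950 = 1.418658
Real growth factor = 1.373932 / 1.418658 = 0.968473
Total real return = 0.968473 − 1 → -0.0315.

-0.0315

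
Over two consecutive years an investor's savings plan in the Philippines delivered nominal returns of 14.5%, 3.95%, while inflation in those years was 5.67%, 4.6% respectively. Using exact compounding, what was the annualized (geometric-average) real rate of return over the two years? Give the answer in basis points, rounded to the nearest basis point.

Compound the nominal returns: 1.1450 × 1.0395 = 1.19022750.
Compound inflation: 1.0567 × 1.0460 = 1.10530820.
Deflate: 1.19022750 / 1.10530820 = 1.07682862.
Annualized real rate = 1.07682862^(1/2) − 1 = 3.7704% → 377 basis points.

377 basis points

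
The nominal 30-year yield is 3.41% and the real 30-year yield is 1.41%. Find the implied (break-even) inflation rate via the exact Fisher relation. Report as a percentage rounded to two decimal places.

(1 + π) = (1 + i)/(1 + r) = 1.03410 / 1.01410 = 1.019722
Break-even inflation = 1.019722 − 1 → 1.97%.

1.97%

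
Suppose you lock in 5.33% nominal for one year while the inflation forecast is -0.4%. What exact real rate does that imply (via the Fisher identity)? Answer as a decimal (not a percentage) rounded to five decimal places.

0.05753

1 + r = 1.05330 / 0.99600 = 1.057530
r = 1.057530 − 1 = 5.7530%, i.e. 0.05753.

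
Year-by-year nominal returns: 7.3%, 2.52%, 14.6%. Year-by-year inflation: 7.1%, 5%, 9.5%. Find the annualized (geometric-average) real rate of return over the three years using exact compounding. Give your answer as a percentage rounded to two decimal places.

0.79%

Compound the nominal returns: 1.0730 × 1.0252 × 1.1460 = 1.26064538.
Compound inflation: 1.0710 × 1.0500 × 1.0950 = 1.23138225.
Deflate: 1.26064538 / 1.23138225 = 1.02376446.
Annualized real rate = 1.02376446^(1/3) − 1 = 0.7860% → 0.79%.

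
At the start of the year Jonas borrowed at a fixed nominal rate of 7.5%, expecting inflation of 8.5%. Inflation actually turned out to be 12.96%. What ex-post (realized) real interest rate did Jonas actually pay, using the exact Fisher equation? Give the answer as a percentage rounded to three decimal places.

-4.834%

Ex-post: (1 + 0.0750)/(1 + 0.1296) − 1 = -4.8336%
So the realized real rate is -4.834%.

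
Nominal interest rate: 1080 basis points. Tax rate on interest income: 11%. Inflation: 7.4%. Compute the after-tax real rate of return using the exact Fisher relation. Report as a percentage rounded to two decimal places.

2.06%

After-tax nominal return = 10.8% × (1 − 0.11) = 9.6120%.
1 + r = 1.09612 / 1.07400 = 1.020596
After-tax real rate = 1.020596 − 1 → 2.06%.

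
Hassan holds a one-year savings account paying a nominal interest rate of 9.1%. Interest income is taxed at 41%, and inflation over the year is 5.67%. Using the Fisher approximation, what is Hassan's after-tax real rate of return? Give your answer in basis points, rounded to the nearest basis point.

After-tax nominal return = 9.1% × (1 − 0.41) = 5.3690%.
r ≈ 5.3690% − 5.67% → -30 basis points.

-30 basis points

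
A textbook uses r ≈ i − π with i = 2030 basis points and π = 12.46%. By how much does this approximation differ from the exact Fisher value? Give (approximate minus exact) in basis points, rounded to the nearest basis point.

87 basis points

Approximate: r ≈ 20.300% − 12.460% = 7.8400%
Exact: (1 + 0.2030)/(1 + 0.1246) − 1 = 6.9714%
Error = 7.8400% − 6.9714% = 0.8686% → 87 basis points.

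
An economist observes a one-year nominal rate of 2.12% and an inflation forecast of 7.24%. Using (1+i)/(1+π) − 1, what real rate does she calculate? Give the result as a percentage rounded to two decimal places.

1 + r = 1.02120 / 1.07240 = 0.952257
r = 0.952257 − 1 = -4.7743%, i.e. -4.77%.

-4.77%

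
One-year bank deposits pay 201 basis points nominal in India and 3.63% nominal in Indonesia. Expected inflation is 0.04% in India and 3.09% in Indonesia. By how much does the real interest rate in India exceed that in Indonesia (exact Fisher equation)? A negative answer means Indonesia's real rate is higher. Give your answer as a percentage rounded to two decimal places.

India: (1 + 0.0201)/(1 + 0.0004) − 1 = 1.9692%
Indonesia: (1 + 0.0363)/(1 + 0.0309) − 1 = 0.5238%
Differential = 1.9692% − 0.5238% = 1.4454% → 1.45%.

1.45%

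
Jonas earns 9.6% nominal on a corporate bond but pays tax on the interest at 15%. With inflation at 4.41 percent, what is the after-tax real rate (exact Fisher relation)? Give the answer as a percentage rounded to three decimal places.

After-tax nominal return = 9.6% × (1 − 0.15) = 8.1600%.
1 + r = 1.08160 / 1.04410 = 1.035916
After-tax real rate = 1.035916 − 1 → 3.592%.

3.592%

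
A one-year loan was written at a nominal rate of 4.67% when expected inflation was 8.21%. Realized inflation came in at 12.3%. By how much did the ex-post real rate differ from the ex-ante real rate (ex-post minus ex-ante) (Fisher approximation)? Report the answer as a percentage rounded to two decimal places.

-4.09%

Ex-ante: 4.67% − 8.21% = -3.540%
Ex-post: 4.67% − 12.3% = -7.630%
Difference (ex-post − ex-ante) = -4.0900% → -4.09%.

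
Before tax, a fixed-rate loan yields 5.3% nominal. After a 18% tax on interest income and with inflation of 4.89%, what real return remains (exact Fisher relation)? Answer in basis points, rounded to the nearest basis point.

After-tax nominal return = 5.3% × (1 − 0.18) = 4.3460%.
1 + r = 1.04346 / 1.04890 = 0.994814
After-tax real rate = 0.994814 − 1 → -52 basis points.

-52 basis points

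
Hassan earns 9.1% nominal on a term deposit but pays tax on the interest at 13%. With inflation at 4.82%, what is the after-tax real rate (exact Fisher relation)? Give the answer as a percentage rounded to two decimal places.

After-tax nominal return = 9.1% × (1 − 0.13) = 7.9170%.
1 + r = 1.07917 / 1.04820 = 1.029546
After-tax real rate = 1.029546 − 1 → 2.95%.

2.95%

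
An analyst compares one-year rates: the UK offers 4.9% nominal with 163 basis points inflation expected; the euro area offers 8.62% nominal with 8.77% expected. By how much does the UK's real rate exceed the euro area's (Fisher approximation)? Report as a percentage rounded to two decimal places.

The UK: 4.9% − 1.63% = 3.270%
The euro area: 8.62% − 8.77% = -0.150%
Differential = 3.420% → 3.42%.

3.42%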